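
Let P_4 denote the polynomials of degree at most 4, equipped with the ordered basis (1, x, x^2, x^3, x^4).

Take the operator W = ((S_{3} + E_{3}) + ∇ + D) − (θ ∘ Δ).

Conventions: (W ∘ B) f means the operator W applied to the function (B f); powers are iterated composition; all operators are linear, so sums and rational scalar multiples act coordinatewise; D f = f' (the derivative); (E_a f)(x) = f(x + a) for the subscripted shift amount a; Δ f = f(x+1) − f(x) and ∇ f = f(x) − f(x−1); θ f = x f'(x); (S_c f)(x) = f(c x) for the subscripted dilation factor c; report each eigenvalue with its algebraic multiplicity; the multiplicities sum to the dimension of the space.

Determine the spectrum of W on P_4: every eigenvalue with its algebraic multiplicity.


image of 1: 2
image of x: 4x + 5
image of x^2: 10x^2 + 8x + 8
image of x^3: 28x^3 + 9x^2 + 21x + 28
image of x^4: 82x^4 + 8x^3 + 36x^2 + 108x + 80
the matrix is upper triangular; its diagonal is (2, 4, 10, 28, 82)
for a triangular matrix the eigenvalues are the diagonal entries, with algebraic multiplicity their repetition count

λ = 2 (multiplicity 1), λ = 4 (multiplicity 1), λ = 10 (multiplicity 1), λ = 28 (multiplicity 1), λ = 82 (multiplicity 1)


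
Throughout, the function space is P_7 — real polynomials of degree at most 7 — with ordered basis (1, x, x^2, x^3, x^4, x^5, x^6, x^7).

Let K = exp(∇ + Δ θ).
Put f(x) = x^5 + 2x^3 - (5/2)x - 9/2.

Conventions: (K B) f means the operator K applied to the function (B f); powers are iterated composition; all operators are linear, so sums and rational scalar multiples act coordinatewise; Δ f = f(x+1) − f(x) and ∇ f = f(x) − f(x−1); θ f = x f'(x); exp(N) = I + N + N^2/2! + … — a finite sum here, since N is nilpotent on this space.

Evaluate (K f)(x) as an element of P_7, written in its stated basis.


the result is g(x) = x^5 + 30x^4 + 342x^3 + 1794x^2 + (8243/2)x + 6103/2

order-1 term: 30x^4 + 40x^3 + 84x^2 + 32x + 9
order-2 term: 300x^3 + 510x^2 + 672x + 199
order-3 term: 1200x^2 + 1620x + 1018
order-4 term: 1800x + 1110
order-5 term: 720
the series for exp(∇ + Δ θ) f terminates at order 5
exp(∇ + Δ θ) f = x^5 + 30x^4 + 342x^3 + 1794x^2 + (8243/2)x + 6103/2


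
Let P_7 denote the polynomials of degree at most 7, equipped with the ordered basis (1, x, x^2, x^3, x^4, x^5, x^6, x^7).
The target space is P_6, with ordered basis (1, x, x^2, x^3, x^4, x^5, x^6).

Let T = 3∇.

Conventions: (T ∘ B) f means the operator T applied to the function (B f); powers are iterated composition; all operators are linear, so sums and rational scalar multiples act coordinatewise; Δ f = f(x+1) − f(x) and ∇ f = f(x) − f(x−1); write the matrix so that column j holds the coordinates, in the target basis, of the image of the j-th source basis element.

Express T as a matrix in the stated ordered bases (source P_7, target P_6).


image of 1: 0
image of x: 3
image of x^2: 6x - 3
image of x^3: 9x^2 - 9x + 3
image of x^4: 12x^3 - 18x^2 + 12x - 3
image of x^5: 15x^4 - 30x^3 + 30x^2 - 15x + 3
image of x^6: 18x^5 - 45x^4 + 60x^3 - 45x^2 + 18x - 3
image of x^7: 21x^6 - 63x^5 + 105x^4 - 105x^3 + 63x^2 - 21x + 3
each image's coordinates form column j of the matrix

the matrix is [[0, 3, -3, 3, -3, 3, -3, 3]; [0, 0, 6, -9, 12, -15, 18, -21]; [0, 0, 0, 9, -18, 30, -45, 63]; [0, 0, 0, 0, 12, -30, 60, -105]; [0, 0, 0, 0, 0, 15, -45, 105]; [0, 0, 0, 0, 0, 0, 18, -63]; [0, 0, 0, 0, 0, 0, 0, 21]] (rows listed top to bottom)


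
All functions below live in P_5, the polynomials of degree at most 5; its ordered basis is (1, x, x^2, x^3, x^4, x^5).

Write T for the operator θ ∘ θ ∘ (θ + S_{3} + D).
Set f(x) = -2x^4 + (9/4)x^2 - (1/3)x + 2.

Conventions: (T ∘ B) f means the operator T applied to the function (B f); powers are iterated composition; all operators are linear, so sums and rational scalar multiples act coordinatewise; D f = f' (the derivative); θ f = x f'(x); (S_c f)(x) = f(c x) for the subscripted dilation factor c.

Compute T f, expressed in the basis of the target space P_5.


the result is g(x) = -2720x^4 - 72x^3 + 99x^2 + (19/6)x

θ f = -8x^4 + (9/2)x^2 - (1/3)x
S_{3} f = -162x^4 + (81/4)x^2 - x + 2
D f = -8x^3 + (9/2)x - 1/3
(θ + S_{3} + D) f = -170x^4 - 8x^3 + (99/4)x^2 + (19/6)x + 5/3
θ (θ + S_{3} + D) f = -680x^4 - 24x^3 + (99/2)x^2 + (19/6)x
θ θ (θ + S_{3} + D) f = -2720x^4 - 72x^3 + 99x^2 + (19/6)x


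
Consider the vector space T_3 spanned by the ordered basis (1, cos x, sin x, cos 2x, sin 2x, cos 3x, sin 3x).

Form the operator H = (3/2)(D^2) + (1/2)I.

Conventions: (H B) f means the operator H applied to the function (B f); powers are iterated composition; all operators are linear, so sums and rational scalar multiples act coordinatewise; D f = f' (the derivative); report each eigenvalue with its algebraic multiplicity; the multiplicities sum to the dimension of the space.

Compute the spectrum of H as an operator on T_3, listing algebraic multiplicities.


image of 1: 1/2
image of cos x: -cos x
image of sin x: -sin x
image of cos 2x: -(11/2)cos 2x
image of sin 2x: -(11/2)sin 2x
image of cos 3x: -13cos 3x
image of sin 3x: -13sin 3x
the matrix is diagonal; its diagonal is (1/2, -1, -1, -11/2, -11/2, -13, -13)
for a triangular matrix the eigenvalues are the diagonal entries, with algebraic multiplicity their repetition count

λ = -13 (multiplicity 2), λ = -11/2 (multiplicity 2), λ = -1 (multiplicity 2), λ = 1/2 (multiplicity 1)


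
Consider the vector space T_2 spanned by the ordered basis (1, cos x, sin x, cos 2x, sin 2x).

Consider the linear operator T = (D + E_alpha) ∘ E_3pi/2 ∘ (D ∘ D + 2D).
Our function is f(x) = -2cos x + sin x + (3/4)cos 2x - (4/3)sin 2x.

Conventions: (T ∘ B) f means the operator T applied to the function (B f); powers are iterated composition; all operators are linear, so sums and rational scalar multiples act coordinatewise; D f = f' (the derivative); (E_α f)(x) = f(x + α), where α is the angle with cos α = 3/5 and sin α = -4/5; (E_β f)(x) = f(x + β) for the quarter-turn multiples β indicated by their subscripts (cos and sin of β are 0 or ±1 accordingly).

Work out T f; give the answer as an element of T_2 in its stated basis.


D f = cos x + 2sin x - (8/3)cos 2x - (3/2)sin 2x
D D f = 2cos x - sin x - 3cos 2x + (16/3)sin 2x
D f = cos x + 2sin x - (8/3)cos 2x - (3/2)sin 2x
(2D) f = 2cos x + 4sin x - (16/3)cos 2x - 3sin 2x
(D ∘ D + 2D) f = 4cos x + 3sin x - (25/3)cos 2x + (7/3)sin 2x
E_3pi/2 (D ∘ D + 2D) f = -3cos x + 4sin x + (25/3)cos 2x - (7/3)sin 2x
D E_3pi/2 (D ∘ D + 2D) f = 4cos x + 3sin x - (14/3)cos 2x - (50/3)sin 2x
E_alpha E_3pi/2 (D ∘ D + 2D) f = -5cos x - (7/75)cos 2x + (649/75)sin 2x
(D + E_alpha) E_3pi/2 (D ∘ D + 2D) f = -cos x + 3sin x - (119/25)cos 2x - (601/75)sin 2x

the image equals g(x) = -cos x + 3sin x - (119/25)cos 2x - (601/75)sin 2x


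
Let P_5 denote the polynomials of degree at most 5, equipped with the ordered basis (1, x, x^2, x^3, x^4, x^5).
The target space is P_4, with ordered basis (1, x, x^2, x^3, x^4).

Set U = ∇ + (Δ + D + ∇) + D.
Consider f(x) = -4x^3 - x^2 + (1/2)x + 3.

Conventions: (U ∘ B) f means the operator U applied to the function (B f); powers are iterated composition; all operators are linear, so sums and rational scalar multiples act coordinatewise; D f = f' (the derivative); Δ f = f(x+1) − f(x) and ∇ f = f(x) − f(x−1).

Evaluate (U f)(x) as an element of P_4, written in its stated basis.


the result is g(x) = -60x^2 + 2x - 17/2

∇ f = -12x^2 + 10x - 5/2
Δ f = -12x^2 - 14x - 9/2
D f = -12x^2 - 2x + 1/2
∇ f = -12x^2 + 10x - 5/2
(Δ + D + ∇) f = -36x^2 - 6x - 13/2
D f = -12x^2 - 2x + 1/2
(∇ + (Δ + D + ∇) + D) f = -60x^2 + 2x - 17/2


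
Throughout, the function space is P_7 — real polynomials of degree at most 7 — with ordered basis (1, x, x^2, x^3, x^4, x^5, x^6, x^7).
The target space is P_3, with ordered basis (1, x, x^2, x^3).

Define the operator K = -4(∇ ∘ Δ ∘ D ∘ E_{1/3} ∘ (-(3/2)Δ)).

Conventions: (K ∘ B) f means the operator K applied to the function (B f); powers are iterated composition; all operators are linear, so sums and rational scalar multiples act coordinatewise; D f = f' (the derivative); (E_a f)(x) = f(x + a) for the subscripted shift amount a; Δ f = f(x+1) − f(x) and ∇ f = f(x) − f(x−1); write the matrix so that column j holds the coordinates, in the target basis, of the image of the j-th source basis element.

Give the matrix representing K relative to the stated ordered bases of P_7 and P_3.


image of 1: 0
image of x: 0
image of x^2: 0
image of x^3: 0
image of x^4: 144
image of x^5: 720x + 600
image of x^6: 2160x^2 + 3600x + 2040
image of x^7: 5040x^3 + 12600x^2 + 14280x + 18200/3
each image's coordinates form column j of the matrix

the matrix is [[0, 0, 0, 0, 144, 600, 2040, 18200/3]; [0, 0, 0, 0, 0, 720, 3600, 14280]; [0, 0, 0, 0, 0, 0, 2160, 12600]; [0, 0, 0, 0, 0, 0, 0, 5040]] (rows listed top to bottom)


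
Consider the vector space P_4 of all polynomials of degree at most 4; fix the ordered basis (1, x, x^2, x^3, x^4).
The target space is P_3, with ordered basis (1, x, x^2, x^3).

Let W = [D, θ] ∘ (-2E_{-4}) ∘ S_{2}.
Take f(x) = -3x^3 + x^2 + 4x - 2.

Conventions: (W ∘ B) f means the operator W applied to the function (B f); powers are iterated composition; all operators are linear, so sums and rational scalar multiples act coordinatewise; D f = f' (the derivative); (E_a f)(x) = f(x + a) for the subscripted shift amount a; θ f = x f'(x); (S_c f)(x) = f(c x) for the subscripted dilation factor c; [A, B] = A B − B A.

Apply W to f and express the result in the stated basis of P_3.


S_{2} f = -24x^3 + 4x^2 + 8x - 2
E_{-4} S_{2} f = -24x^3 + 292x^2 - 1176x + 1566
(-2E_{-4}) S_{2} f = 48x^3 - 584x^2 + 2352x - 3132
θ (-2E_{-4}) S_{2} f = 144x^3 - 1168x^2 + 2352x
D θ (-2E_{-4}) S_{2} f = 432x^2 - 2336x + 2352
D (-2E_{-4}) S_{2} f = 144x^2 - 1168x + 2352
θ D (-2E_{-4}) S_{2} f = 288x^2 - 1168x
[D, θ] (-2E_{-4}) S_{2} f = 144x^2 - 1168x + 2352

the result is g(x) = 144x^2 - 1168x + 2352


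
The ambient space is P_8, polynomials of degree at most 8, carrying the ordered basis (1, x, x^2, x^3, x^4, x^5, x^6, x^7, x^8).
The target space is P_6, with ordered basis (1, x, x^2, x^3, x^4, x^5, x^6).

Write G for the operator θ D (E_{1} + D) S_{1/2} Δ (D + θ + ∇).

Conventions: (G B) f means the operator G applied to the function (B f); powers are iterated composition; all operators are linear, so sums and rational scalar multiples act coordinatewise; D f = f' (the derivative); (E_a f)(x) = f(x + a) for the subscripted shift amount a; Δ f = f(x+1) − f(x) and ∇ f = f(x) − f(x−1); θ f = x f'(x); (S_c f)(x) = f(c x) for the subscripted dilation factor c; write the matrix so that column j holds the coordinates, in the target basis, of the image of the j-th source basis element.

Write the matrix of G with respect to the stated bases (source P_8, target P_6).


image of 1: 0
image of x: 0
image of x^2: 0
image of x^3: (9/2)x
image of x^4: 12x^2 + 48x
image of x^5: (75/4)x^3 + (285/2)x^2 + (775/4)x
image of x^6: (45/2)x^4 + (495/2)x^3 + (1305/2)x^2 + 495x
image of x^7: (735/32)x^5 + (2625/8)x^4 + (20265/16)x^3 + (7665/4)x^2 + (39627/32)x
image of x^8: 21x^6 + (735/2)x^5 + 1855x^4 + 4200x^3 + 5376x^2 + (5229/2)x
each image's coordinates form column j of the matrix

the matrix is [[0, 0, 0, 0, 0, 0, 0, 0, 0]; [0, 0, 0, 9/2, 48, 775/4, 495, 39627/32, 5229/2]; [0, 0, 0, 0, 12, 285/2, 1305/2, 7665/4, 5376]; [0, 0, 0, 0, 0, 75/4, 495/2, 20265/16, 4200]; [0, 0, 0, 0, 0, 0, 45/2, 2625/8, 1855]; [0, 0, 0, 0, 0, 0, 0, 735/32, 735/2]; [0, 0, 0, 0, 0, 0, 0, 0, 21]] (rows listed top to bottom)


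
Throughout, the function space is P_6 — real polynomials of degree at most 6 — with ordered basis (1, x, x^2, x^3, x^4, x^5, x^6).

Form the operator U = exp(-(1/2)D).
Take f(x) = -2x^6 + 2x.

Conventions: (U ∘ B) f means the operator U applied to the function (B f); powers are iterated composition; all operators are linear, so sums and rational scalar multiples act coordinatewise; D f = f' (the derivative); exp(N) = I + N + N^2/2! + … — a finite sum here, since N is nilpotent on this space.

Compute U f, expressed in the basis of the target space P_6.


order-1 term: 6x^5 - 1
order-2 term: -(15/2)x^4
order-3 term: 5x^3
order-4 term: -(15/8)x^2
order-5 term: (3/8)x
order-6 term: -1/32
the series for exp(-(1/2)D) f terminates at order 6
exp(-(1/2)D) f = -2x^6 + 6x^5 - (15/2)x^4 + 5x^3 - (15/8)x^2 + (19/8)x - 33/32

the result is g(x) = -2x^6 + 6x^5 - (15/2)x^4 + 5x^3 - (15/8)x^2 + (19/8)x - 33/32


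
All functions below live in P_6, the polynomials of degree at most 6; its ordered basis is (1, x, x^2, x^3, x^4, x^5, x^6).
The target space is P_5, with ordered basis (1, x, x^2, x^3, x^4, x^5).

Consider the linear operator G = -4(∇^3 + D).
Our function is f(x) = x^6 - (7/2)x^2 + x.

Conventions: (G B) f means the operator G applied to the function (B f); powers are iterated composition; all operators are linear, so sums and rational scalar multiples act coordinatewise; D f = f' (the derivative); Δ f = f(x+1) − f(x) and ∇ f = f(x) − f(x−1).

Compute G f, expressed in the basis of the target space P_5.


the result is g(x) = -24x^5 - 480x^3 + 2160x^2 - 3572x + 2156

∇ f = 6x^5 - 15x^4 + 20x^3 - 15x^2 - x + 7/2
∇ ∇ f = 30x^4 - 120x^3 + 210x^2 - 180x + 55
∇ ∇ ∇ f = 120x^3 - 540x^2 + 900x - 540
D f = 6x^5 - 7x + 1
(∇^3 + D) f = 6x^5 + 120x^3 - 540x^2 + 893x - 539
(-4(∇^3 + D)) f = -24x^5 - 480x^3 + 2160x^2 - 3572x + 2156


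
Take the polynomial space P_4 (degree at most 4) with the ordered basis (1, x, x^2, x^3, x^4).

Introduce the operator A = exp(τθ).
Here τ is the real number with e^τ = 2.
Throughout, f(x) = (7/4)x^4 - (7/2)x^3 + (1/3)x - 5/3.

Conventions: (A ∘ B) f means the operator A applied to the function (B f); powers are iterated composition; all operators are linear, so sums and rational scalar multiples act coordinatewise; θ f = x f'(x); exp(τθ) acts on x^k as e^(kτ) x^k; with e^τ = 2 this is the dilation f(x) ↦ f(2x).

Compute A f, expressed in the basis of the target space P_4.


exp(τθ) x^k = e^(kτ) x^k; with e^τ = 2 this sends x^k to 2^k x^k
x ↦ 2 x
x^3 ↦ 8 x^3
x^4 ↦ 16 x^4
applying this coordinatewise to f: exp(τθ) f = 28x^4 - 28x^3 + (2/3)x - 5/3

the result is g(x) = 28x^4 - 28x^3 + (2/3)x - 5/3


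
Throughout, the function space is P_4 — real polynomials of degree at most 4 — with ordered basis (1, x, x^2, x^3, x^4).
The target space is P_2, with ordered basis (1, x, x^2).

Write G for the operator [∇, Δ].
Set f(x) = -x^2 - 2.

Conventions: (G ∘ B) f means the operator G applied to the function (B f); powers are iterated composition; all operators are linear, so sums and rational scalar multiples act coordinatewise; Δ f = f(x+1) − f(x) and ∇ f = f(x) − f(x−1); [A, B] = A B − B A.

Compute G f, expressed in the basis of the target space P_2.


Δ f = -2x - 1
∇ Δ f = -2
∇ f = -2x + 1
Δ ∇ f = -2
[∇, Δ] f = 0

the image equals g(x) = 0


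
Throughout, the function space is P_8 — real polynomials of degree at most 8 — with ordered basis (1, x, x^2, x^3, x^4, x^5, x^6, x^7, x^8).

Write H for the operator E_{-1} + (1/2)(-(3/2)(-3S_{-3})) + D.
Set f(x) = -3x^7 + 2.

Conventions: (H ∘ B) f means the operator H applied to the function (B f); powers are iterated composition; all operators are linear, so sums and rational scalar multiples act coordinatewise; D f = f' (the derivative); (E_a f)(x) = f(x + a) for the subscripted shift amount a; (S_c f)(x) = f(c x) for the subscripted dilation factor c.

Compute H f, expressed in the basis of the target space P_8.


the result is g(x) = (59037/4)x^7 - 63x^5 + 105x^4 - 105x^3 + 63x^2 - 21x + 19/2

E_{-1} f = -3x^7 + 21x^6 - 63x^5 + 105x^4 - 105x^3 + 63x^2 - 21x + 5
S_{-3} f = 6561x^7 + 2
(-3S_{-3}) f = -19683x^7 - 6
(-(3/2)(-3S_{-3})) f = (59049/2)x^7 + 9
((1/2)(-(3/2)(-3S_{-3}))) f = (59049/4)x^7 + 9/2
D f = -21x^6
(E_{-1} + (1/2)(-(3/2)(-3S_{-3})) + D) f = (59037/4)x^7 - 63x^5 + 105x^4 - 105x^3 + 63x^2 - 21x + 19/2


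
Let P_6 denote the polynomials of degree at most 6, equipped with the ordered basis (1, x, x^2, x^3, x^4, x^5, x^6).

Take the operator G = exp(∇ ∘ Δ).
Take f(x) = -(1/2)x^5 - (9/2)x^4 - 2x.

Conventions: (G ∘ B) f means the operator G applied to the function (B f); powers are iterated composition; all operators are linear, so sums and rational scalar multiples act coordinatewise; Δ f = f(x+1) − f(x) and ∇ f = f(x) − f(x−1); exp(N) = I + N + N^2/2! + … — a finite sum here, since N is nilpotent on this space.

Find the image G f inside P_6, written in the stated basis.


order-1 term: -10x^3 - 54x^2 - 5x - 9
order-2 term: -30x - 54
the series for exp(∇ ∘ Δ) f terminates at order 2
exp(∇ ∘ Δ) f = -(1/2)x^5 - (9/2)x^4 - 10x^3 - 54x^2 - 37x - 63

the image equals g(x) = -(1/2)x^5 - (9/2)x^4 - 10x^3 - 54x^2 - 37x - 63


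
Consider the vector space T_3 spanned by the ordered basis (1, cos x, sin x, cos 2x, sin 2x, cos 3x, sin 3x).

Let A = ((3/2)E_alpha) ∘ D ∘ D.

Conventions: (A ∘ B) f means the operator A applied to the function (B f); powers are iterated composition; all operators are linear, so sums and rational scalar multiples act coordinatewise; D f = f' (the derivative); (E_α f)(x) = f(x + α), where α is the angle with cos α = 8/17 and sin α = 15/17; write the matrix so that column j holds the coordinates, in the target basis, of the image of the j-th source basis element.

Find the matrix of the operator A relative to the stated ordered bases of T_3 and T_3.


image of 1: 0
image of cos x: -(12/17)cos x + (45/34)sin x
image of sin x: -(45/34)cos x - (12/17)sin x
image of cos 2x: (966/289)cos 2x + (1440/289)sin 2x
image of sin 2x: -(1440/289)cos 2x + (966/289)sin 2x
image of cos 3x: (65988/4913)cos 3x - (13365/9826)sin 3x
image of sin 3x: (13365/9826)cos 3x + (65988/4913)sin 3x
each image's coordinates form column j of the matrix

the matrix is [[0, 0, 0, 0, 0, 0, 0]; [0, -12/17, -45/34, 0, 0, 0, 0]; [0, 45/34, -12/17, 0, 0, 0, 0]; [0, 0, 0, 966/289, -1440/289, 0, 0]; [0, 0, 0, 1440/289, 966/289, 0, 0]; [0, 0, 0, 0, 0, 65988/4913, 13365/9826]; [0, 0, 0, 0, 0, -13365/9826, 65988/4913]] (rows listed top to bottom)


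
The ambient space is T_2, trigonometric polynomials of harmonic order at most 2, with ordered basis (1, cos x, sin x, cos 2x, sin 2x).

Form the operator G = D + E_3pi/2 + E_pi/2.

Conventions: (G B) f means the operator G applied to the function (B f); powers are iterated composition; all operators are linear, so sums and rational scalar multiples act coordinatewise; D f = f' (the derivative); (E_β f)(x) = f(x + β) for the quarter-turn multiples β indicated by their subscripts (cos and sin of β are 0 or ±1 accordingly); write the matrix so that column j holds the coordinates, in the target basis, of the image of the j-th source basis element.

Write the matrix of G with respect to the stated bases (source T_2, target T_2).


the matrix is [[2, 0, 0, 0, 0]; [0, 0, 1, 0, 0]; [0, -1, 0, 0, 0]; [0, 0, 0, -2, 2]; [0, 0, 0, -2, -2]] (rows listed top to bottom)

image of 1: 2
image of cos x: -sin x
image of sin x: cos x
image of cos 2x: -2cos 2x - 2sin 2x
image of sin 2x: 2cos 2x - 2sin 2x
each image's coordinates form column j of the matrix


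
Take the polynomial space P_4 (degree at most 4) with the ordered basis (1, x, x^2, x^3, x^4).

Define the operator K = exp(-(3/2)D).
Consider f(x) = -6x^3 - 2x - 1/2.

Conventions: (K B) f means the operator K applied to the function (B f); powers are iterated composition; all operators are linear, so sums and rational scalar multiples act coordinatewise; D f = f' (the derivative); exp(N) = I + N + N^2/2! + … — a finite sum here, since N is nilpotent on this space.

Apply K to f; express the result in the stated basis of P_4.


order-1 term: 27x^2 + 3
order-2 term: -(81/2)x
order-3 term: 81/4
the series for exp(-(3/2)D) f terminates at order 3
exp(-(3/2)D) f = -6x^3 + 27x^2 - (85/2)x + 91/4

the image equals g(x) = -6x^3 + 27x^2 - (85/2)x + 91/4


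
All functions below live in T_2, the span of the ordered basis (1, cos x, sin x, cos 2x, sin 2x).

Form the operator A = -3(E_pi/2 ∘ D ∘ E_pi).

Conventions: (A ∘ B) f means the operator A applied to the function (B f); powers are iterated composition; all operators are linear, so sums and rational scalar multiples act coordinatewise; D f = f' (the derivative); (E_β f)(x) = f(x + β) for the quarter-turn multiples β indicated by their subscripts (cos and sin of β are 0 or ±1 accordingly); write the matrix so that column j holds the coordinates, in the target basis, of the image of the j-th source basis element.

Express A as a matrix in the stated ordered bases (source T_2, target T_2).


image of 1: 0
image of cos x: -3cos x
image of sin x: -3sin x
image of cos 2x: -6sin 2x
image of sin 2x: 6cos 2x
each image's coordinates form column j of the matrix

the matrix is [[0, 0, 0, 0, 0]; [0, -3, 0, 0, 0]; [0, 0, -3, 0, 0]; [0, 0, 0, 0, 6]; [0, 0, 0, -6, 0]] (rows listed top to bottom)


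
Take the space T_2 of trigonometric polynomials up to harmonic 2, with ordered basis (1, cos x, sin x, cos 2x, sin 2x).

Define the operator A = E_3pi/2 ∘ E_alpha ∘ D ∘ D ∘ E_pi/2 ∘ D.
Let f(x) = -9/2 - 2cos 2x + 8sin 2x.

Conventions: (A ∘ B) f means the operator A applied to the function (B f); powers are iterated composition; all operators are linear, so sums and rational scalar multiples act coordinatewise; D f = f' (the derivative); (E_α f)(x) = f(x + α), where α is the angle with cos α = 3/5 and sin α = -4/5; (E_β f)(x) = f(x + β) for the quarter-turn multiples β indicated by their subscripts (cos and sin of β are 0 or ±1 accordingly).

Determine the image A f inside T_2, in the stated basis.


D f = 16cos 2x + 4sin 2x
E_pi/2 D f = -16cos 2x - 4sin 2x
D E_pi/2 D f = -8cos 2x + 32sin 2x
D (D ∘ E_pi/2) D f = 64cos 2x + 16sin 2x
E_alpha D (D ∘ E_pi/2) D f = -(832/25)cos 2x + (1424/25)sin 2x
E_3pi/2 E_alpha D (D ∘ E_pi/2) D f = (832/25)cos 2x - (1424/25)sin 2x

the result is g(x) = (832/25)cos 2x - (1424/25)sin 2x


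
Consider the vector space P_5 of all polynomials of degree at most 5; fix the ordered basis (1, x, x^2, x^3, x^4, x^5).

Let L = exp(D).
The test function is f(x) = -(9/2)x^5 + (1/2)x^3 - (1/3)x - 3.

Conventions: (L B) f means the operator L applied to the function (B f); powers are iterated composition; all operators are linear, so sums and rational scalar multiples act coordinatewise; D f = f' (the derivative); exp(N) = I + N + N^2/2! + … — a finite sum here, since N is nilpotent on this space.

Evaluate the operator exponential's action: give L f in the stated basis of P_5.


the image equals g(x) = -(9/2)x^5 - (45/2)x^4 - (89/2)x^3 - (87/2)x^2 - (64/3)x - 22/3

order-1 term: -(45/2)x^4 + (3/2)x^2 - 1/3
order-2 term: -45x^3 + (3/2)x
order-3 term: -45x^2 + 1/2
order-4 term: -(45/2)x
order-5 term: -9/2
the series for exp(D) f terminates at order 5
exp(D) f = -(9/2)x^5 - (45/2)x^4 - (89/2)x^3 - (87/2)x^2 - (64/3)x - 22/3


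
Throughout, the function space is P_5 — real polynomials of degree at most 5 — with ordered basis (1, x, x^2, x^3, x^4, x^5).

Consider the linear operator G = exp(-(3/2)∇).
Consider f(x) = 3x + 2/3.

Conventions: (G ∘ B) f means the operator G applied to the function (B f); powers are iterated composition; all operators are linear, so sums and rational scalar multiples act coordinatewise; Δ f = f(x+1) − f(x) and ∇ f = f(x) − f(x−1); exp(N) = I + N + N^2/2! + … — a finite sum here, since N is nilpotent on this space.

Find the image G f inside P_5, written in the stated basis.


the result is g(x) = 3x - 23/6

order-1 term: -9/2
the series for exp(-(3/2)∇) f terminates at order 1
exp(-(3/2)∇) f = 3x - 23/6


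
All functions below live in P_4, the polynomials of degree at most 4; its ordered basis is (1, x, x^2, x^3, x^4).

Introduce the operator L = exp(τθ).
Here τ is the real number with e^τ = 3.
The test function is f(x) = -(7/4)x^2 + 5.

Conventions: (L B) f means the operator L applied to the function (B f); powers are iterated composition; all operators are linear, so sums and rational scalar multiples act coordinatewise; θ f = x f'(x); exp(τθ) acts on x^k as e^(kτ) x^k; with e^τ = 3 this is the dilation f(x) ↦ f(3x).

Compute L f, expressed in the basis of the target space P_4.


exp(τθ) x^k = e^(kτ) x^k; with e^τ = 3 this sends x^k to 3^k x^k
x^2 ↦ 9 x^2
applying this coordinatewise to f: exp(τθ) f = -(63/4)x^2 + 5

the result is g(x) = -(63/4)x^2 + 5


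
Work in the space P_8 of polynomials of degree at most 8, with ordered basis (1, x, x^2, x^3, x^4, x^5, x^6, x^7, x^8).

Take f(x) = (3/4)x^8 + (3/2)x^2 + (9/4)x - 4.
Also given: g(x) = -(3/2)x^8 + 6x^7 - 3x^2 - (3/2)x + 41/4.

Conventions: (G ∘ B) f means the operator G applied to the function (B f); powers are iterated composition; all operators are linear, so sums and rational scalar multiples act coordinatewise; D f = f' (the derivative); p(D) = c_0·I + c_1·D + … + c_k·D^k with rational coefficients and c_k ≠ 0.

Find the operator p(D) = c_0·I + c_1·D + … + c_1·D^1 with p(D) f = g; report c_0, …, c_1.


c_0 = -2, c_1 = 1

D^0 f = (3/4)x^8 + (3/2)x^2 + (9/4)x - 4
D^1 f = 6x^7 + 3x + 9/4
matching coefficients of g against c_0 f + c_1 Df + … from the top degree down determines the c_i
solution: c_0 = -2, c_1 = 1


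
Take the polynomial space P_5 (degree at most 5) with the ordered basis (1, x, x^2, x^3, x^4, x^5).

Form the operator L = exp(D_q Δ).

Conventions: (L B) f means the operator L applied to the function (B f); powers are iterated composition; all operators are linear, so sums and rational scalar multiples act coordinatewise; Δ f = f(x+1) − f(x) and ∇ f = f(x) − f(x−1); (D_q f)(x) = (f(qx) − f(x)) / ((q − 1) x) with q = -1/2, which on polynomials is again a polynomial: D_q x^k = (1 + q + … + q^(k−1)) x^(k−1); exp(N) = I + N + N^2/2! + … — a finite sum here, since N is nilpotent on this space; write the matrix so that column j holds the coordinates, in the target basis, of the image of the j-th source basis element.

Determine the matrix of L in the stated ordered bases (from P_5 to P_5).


image of 1: 1
image of x: x
image of x^2: x^2 + 2
image of x^3: x^3 + (3/2)x + 3
image of x^4: x^4 + 3x^2 + 3x + 7
image of x^5: x^5 + (25/8)x^3 + (15/2)x^2 + (235/32)x + 275/16
each image's coordinates form column j of the matrix

the matrix is [[1, 0, 2, 3, 7, 275/16]; [0, 1, 0, 3/2, 3, 235/32]; [0, 0, 1, 0, 3, 15/2]; [0, 0, 0, 1, 0, 25/8]; [0, 0, 0, 0, 1, 0]; [0, 0, 0, 0, 0, 1]] (rows listed top to bottom)


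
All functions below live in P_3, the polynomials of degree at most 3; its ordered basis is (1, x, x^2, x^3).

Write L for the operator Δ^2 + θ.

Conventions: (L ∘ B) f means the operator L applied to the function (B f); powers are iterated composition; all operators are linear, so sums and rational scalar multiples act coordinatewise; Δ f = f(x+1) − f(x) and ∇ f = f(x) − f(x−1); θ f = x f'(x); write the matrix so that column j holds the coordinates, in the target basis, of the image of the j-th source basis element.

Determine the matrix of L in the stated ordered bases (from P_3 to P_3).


the matrix is [[0, 0, 2, 6]; [0, 1, 0, 6]; [0, 0, 2, 0]; [0, 0, 0, 3]] (rows listed top to bottom)

image of 1: 0
image of x: x
image of x^2: 2x^2 + 2
image of x^3: 3x^3 + 6x + 6
each image's coordinates form column j of the matrix


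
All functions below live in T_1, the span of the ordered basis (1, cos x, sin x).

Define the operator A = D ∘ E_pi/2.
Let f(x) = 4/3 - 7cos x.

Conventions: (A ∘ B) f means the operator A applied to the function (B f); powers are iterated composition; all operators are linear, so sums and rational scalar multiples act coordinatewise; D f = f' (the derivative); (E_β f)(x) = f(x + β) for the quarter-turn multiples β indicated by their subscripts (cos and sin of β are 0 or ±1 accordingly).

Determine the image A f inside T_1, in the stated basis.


the image equals g(x) = 7cos x

E_pi/2 f = 4/3 + 7sin x
D E_pi/2 f = 7cos x


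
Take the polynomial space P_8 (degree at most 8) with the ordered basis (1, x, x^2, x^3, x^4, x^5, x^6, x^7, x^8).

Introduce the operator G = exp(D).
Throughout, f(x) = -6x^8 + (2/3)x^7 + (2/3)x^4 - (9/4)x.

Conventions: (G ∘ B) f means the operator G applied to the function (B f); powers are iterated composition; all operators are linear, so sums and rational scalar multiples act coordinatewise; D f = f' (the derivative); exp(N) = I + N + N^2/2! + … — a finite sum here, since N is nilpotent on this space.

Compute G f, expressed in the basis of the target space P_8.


order-1 term: -48x^7 + (14/3)x^6 + (8/3)x^3 - 9/4
order-2 term: -168x^6 + 14x^5 + 4x^2
order-3 term: -336x^5 + (70/3)x^4 + (8/3)x
order-4 term: -420x^4 + (70/3)x^3 + 2/3
order-5 term: -336x^3 + 14x^2
order-6 term: -168x^2 + (14/3)x
order-7 term: -48x + 2/3
order-8 term: -6
the series for exp(D) f terminates at order 8
exp(D) f = -6x^8 - (142/3)x^7 - (490/3)x^6 - 322x^5 - 396x^4 - 310x^3 - 150x^2 - (515/12)x - 83/12

the image equals g(x) = -6x^8 - (142/3)x^7 - (490/3)x^6 - 322x^5 - 396x^4 - 310x^3 - 150x^2 - (515/12)x - 83/12


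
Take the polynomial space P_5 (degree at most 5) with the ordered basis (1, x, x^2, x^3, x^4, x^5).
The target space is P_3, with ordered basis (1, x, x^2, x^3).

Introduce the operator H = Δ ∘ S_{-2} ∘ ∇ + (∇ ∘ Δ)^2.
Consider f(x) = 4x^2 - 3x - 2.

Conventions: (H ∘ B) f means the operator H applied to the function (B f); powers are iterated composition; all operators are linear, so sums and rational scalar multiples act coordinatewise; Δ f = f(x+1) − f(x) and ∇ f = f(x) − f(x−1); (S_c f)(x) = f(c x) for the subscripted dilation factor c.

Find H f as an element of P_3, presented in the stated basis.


the result is g(x) = -16

∇ f = 8x - 7
S_{-2} ∇ f = -16x - 7
Δ S_{-2} ∇ f = -16
Δ f = 8x + 1
∇ Δ f = 8
Δ (∇ ∘ Δ) f = 0
∇ Δ (∇ ∘ Δ) f = 0
(Δ ∘ S_{-2} ∘ ∇ + (∇ ∘ Δ)^2) f = -16


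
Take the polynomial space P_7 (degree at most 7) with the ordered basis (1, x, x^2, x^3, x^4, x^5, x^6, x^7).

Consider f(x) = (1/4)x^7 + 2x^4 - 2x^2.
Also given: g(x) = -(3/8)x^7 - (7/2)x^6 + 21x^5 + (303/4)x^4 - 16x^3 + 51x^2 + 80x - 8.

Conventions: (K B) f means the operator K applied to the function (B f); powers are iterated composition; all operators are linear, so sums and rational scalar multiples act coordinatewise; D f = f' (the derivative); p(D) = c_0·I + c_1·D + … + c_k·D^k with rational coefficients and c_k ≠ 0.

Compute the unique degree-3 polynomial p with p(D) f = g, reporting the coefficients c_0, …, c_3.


D^0 f = (1/4)x^7 + 2x^4 - 2x^2
D^1 f = (7/4)x^6 + 8x^3 - 4x
D^2 f = (21/2)x^5 + 24x^2 - 4
D^3 f = (105/2)x^4 + 48x
matching coefficients of g against c_0 f + c_1 Df + … from the top degree down determines the c_i
solution: c_0 = -3/2, c_1 = -2, c_2 = 2, c_3 = 3/2

p(D) = -(3/2)·I − 2·D + 2·D^2 + (3/2)·D^3, i.e. c_0 = -3/2, c_1 = -2, c_2 = 2, c_3 = 3/2


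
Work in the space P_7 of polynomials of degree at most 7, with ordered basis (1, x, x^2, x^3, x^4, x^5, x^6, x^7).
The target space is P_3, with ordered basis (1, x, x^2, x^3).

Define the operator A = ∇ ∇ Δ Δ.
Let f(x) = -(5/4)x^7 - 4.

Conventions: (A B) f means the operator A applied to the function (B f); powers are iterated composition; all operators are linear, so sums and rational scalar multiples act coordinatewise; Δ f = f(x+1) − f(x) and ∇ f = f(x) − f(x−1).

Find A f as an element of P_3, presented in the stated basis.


Δ f = -(35/4)x^6 - (105/4)x^5 - (175/4)x^4 - (175/4)x^3 - (105/4)x^2 - (35/4)x - 5/4
Δ Δ f = -(105/2)x^5 - (525/2)x^4 - (1225/2)x^3 - (1575/2)x^2 - (1085/2)x - 315/2
∇ Δ Δ f = -(525/2)x^4 - 525x^3 - (1575/2)x^2 - 525x - 315/2
∇ ∇ Δ Δ f = -1050x^3 - 1050x

g(x) = -1050x^3 - 1050x


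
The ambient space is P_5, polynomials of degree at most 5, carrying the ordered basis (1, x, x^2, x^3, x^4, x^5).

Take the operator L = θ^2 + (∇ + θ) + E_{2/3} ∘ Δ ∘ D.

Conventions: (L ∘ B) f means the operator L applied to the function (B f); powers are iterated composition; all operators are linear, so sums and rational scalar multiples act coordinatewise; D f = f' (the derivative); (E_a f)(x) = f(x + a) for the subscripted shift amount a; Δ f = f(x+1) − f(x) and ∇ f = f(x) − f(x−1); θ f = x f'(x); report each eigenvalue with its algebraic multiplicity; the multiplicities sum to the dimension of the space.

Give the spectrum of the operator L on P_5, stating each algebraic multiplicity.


λ = 0 (multiplicity 1), λ = 2 (multiplicity 1), λ = 6 (multiplicity 1), λ = 12 (multiplicity 1), λ = 20 (multiplicity 1), λ = 30 (multiplicity 1)

image of 1: 0
image of x: 2x + 1
image of x^2: 6x^2 + 2x + 1
image of x^3: 12x^3 + 3x^2 + 3x + 8
image of x^4: 20x^4 + 4x^3 + 6x^2 + 32x + 49/3
image of x^5: 30x^5 + 5x^4 + 10x^3 + 80x^2 + (245/3)x + 1042/27
the matrix is upper triangular; its diagonal is (0, 2, 6, 12, 20, 30)
for a triangular matrix the eigenvalues are the diagonal entries, with algebraic multiplicity their repetition count


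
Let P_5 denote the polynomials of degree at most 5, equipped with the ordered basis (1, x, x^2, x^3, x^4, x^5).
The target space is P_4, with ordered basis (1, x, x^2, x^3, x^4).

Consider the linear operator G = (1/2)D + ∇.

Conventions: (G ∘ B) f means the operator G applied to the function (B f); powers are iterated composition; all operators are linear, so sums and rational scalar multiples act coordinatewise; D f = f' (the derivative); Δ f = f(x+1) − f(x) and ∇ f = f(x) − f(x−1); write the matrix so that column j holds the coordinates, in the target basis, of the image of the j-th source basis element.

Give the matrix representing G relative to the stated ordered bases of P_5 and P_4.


image of 1: 0
image of x: 3/2
image of x^2: 3x - 1
image of x^3: (9/2)x^2 - 3x + 1
image of x^4: 6x^3 - 6x^2 + 4x - 1
image of x^5: (15/2)x^4 - 10x^3 + 10x^2 - 5x + 1
each image's coordinates form column j of the matrix

the matrix is [[0, 3/2, -1, 1, -1, 1]; [0, 0, 3, -3, 4, -5]; [0, 0, 0, 9/2, -6, 10]; [0, 0, 0, 0, 6, -10]; [0, 0, 0, 0, 0, 15/2]] (rows listed top to bottom)


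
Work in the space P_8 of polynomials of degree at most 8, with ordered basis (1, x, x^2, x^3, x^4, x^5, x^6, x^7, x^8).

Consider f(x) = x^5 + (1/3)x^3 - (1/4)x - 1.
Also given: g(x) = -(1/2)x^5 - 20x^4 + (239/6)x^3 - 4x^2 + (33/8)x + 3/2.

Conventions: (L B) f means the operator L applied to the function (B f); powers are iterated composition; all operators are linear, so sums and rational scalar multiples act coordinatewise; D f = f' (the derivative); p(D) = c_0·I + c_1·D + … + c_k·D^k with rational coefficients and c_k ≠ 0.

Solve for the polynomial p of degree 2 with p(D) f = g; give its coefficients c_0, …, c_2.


D^0 f = x^5 + (1/3)x^3 - (1/4)x - 1
D^1 f = 5x^4 + x^2 - 1/4
D^2 f = 20x^3 + 2x
matching coefficients of g against c_0 f + c_1 Df + … from the top degree down determines the c_i
solution: c_0 = -1/2, c_1 = -4, c_2 = 2

p(D) = -(1/2)·I − 4·D + 2·D^2, i.e. c_0 = -1/2, c_1 = -4, c_2 = 2


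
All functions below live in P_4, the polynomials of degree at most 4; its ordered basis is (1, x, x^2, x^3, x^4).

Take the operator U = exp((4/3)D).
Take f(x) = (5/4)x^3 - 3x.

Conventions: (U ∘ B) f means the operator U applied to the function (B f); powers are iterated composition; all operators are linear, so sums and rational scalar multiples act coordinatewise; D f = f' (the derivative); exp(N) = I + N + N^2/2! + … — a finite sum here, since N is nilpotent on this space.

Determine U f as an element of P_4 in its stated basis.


g(x) = (5/4)x^3 + 5x^2 + (11/3)x - 28/27

order-1 term: 5x^2 - 4
order-2 term: (20/3)x
order-3 term: 80/27
the series for exp((4/3)D) f terminates at order 3
exp((4/3)D) f = (5/4)x^3 + 5x^2 + (11/3)x - 28/27


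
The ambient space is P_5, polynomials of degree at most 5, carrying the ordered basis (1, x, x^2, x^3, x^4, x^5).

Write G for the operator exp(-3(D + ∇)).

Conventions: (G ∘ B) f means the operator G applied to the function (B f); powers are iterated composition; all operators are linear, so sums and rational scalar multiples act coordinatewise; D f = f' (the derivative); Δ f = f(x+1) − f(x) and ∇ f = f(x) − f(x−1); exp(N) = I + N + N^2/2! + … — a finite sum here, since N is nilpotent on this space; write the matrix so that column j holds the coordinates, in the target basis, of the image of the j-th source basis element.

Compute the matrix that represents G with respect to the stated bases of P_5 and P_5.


the matrix is [[1, -6, 39, -273, 2046, -16329]; [0, 1, -12, 117, -1092, 10230]; [0, 0, 1, -18, 234, -2730]; [0, 0, 0, 1, -24, 390]; [0, 0, 0, 0, 1, -30]; [0, 0, 0, 0, 0, 1]] (rows listed top to bottom)

image of 1: 1
image of x: x - 6
image of x^2: x^2 - 12x + 39
image of x^3: x^3 - 18x^2 + 117x - 273
image of x^4: x^4 - 24x^3 + 234x^2 - 1092x + 2046
image of x^5: x^5 - 30x^4 + 390x^3 - 2730x^2 + 10230x - 16329
each image's coordinates form column j of the matrix


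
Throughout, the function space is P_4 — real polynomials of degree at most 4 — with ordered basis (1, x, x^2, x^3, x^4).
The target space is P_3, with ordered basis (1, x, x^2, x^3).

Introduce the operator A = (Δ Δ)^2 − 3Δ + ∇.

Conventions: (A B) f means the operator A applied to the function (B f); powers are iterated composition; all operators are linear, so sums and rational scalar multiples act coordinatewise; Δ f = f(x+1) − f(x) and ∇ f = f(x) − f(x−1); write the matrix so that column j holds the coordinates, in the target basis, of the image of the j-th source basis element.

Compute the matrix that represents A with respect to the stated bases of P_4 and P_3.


image of 1: 0
image of x: -2
image of x^2: -4x - 4
image of x^3: -6x^2 - 12x - 2
image of x^4: -8x^3 - 24x^2 - 8x + 20
each image's coordinates form column j of the matrix

the matrix is [[0, -2, -4, -2, 20]; [0, 0, -4, -12, -8]; [0, 0, 0, -6, -24]; [0, 0, 0, 0, -8]] (rows listed top to bottom)


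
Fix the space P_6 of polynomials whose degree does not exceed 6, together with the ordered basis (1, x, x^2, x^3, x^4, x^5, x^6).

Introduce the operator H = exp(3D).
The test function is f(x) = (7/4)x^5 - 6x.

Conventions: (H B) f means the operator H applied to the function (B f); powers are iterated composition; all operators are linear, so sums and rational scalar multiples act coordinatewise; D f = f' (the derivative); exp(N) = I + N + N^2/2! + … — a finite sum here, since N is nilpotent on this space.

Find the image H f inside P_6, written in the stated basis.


order-1 term: (105/4)x^4 - 18
order-2 term: (315/2)x^3
order-3 term: (945/2)x^2
order-4 term: (2835/4)x
order-5 term: 1701/4
the series for exp(3D) f terminates at order 5
exp(3D) f = (7/4)x^5 + (105/4)x^4 + (315/2)x^3 + (945/2)x^2 + (2811/4)x + 1629/4

the image equals g(x) = (7/4)x^5 + (105/4)x^4 + (315/2)x^3 + (945/2)x^2 + (2811/4)x + 1629/4


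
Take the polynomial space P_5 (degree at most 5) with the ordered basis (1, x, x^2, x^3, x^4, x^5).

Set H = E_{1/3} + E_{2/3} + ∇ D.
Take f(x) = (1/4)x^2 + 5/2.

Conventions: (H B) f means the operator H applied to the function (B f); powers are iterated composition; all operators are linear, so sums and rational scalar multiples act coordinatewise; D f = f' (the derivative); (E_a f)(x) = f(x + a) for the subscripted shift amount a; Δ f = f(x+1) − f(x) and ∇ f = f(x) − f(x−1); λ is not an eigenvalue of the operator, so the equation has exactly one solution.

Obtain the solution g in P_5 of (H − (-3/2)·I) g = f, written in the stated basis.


g(x) = (1/14)x^2 - (2/49)x + 2080/3087

write g with unknown coordinates in the stated basis and equate coefficients in (H − (-3/2)·I) g = f
solving from the highest basis element down gives g = (1/14)x^2 - (2/49)x + 2080/3087
check: H g = (1/7)x^2 + (3/49)x + 3065/2058
so H g − (-3/2)·g = (1/4)x^2 + 5/2 = f ✓


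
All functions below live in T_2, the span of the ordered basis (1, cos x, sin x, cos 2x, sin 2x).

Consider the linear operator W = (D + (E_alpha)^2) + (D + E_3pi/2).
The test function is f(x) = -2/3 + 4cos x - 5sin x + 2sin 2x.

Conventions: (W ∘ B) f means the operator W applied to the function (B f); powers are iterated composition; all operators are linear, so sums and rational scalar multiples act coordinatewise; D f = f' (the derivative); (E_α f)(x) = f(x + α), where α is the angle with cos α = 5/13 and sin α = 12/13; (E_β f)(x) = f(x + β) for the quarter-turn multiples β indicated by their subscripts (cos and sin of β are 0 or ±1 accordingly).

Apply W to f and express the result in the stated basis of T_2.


D f = -5cos x - 4sin x + 4cos 2x
E_alpha f = -2/3 - (40/13)cos x - (73/13)sin x + (240/169)cos 2x - (238/169)sin 2x
E_alpha E_alpha f = -2/3 - (1076/169)cos x + (115/169)sin x - (57120/28561)cos 2x - (478/28561)sin 2x
(D + (E_alpha)^2) f = -2/3 - (1921/169)cos x - (561/169)sin x + (57124/28561)cos 2x - (478/28561)sin 2x
D f = -5cos x - 4sin x + 4cos 2x
E_3pi/2 f = -2/3 + 5cos x + 4sin x - 2sin 2x
(D + E_3pi/2) f = -2/3 + 4cos 2x - 2sin 2x
((D + (E_alpha)^2) + (D + E_3pi/2)) f = -4/3 - (1921/169)cos x - (561/169)sin x + (171368/28561)cos 2x - (57600/28561)sin 2x

the result is g(x) = -4/3 - (1921/169)cos x - (561/169)sin x + (171368/28561)cos 2x - (57600/28561)sin 2x
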